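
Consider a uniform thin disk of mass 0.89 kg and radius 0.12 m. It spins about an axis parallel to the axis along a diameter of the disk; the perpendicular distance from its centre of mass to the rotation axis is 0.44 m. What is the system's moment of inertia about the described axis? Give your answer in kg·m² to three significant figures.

I_cm = (1/4)MR² = (1/4)(0.89)(0.12)² = 0.003204 kg·m²; centre at d = 0.44 m, so the parallel axis theorem gives I = 0.003204 + (0.89)(0.44)² = 0.17551 kg·m².

0.176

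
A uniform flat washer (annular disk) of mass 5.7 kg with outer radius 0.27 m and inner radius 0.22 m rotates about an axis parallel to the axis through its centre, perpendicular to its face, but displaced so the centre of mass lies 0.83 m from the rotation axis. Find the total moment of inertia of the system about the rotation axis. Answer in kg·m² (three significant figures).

4.27

I_cm = (1/2)M(R²+r²) = (1/2)(5.7)[(0.27)² + (0.22)²] = 0.34571 kg·m²; centre at d = 0.83 m, so the parallel axis theorem gives I = 0.34571 + (5.7)(0.83)² = 4.2724 kg·m².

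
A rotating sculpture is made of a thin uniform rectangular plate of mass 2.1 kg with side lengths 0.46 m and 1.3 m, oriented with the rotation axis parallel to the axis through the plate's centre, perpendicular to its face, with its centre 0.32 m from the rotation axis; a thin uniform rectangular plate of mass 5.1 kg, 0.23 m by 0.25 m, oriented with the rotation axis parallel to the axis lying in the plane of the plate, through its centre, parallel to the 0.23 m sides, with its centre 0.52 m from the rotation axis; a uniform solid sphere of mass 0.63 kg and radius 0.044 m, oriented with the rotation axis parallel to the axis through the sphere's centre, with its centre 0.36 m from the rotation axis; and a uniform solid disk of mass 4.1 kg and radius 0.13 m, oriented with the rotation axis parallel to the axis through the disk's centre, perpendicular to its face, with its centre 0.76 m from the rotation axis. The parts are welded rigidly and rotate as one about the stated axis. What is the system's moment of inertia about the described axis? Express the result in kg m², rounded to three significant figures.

Rectangular plate: I_cm = (1/12)M(a²+b²) = (1/12)(2.1)[(0.46)² + (1.3)²] = 0.33278 kg m²; centre at d = 0.32 m, so I = I_cm + Md² gives I = 0.33278 + (2.1)(0.32)² = 0.54782 kg m².
Rectangular plate: I_cm = (1/12)Mb² = (1/12)(5.1)(0.25)² = 0.026562 kg m²; centre at d = 0.52 m, so I = I_cm + Md² gives I = 0.026562 + (5.1)(0.52)² = 1.4056 kg m².
Solid sphere: I_cm = (2/5)MR² = (2/5)(0.63)(0.044)² = 0.00048787 kg m²; centre at d = 0.36 m, so I = I_cm + Md² gives I = 0.00048787 + (0.63)(0.36)² = 0.082136 kg m².
Solid disk: I_cm = (1/2)MR² = (1/2)(4.1)(0.13)² = 0.034645 kg m²; centre at d = 0.76 m, so I = I_cm + Md² gives I = 0.034645 + (4.1)(0.76)² = 2.4028 kg m².
Total I = 0.54782 + 1.4056 + 0.082136 + 2.4028 = 4.4384 kg m².

4.44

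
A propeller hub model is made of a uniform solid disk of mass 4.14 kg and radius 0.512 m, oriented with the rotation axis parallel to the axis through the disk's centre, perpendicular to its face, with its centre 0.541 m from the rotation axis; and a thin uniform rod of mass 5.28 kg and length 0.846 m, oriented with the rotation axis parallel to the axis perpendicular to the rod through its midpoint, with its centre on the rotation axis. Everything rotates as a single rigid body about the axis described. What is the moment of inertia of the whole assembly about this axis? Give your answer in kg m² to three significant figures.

Solid disk: I_cm = (1/2)MR² = (1/2)(4.14)(0.512)² = 0.54264 kg m²; centre at d = 0.541 m, so the parallel axis theorem gives I = 0.54264 + (4.14)(0.541)² = 1.7543 kg m².
Thin rod: I_cm = (1/12)ML² = (1/12)(5.28)(0.846)² = 0.31492 kg m²; axis through the centre, so I = 0.31492 kg m².
Total I = 1.7543 + 0.31492 = 2.0693 kg m².

2.07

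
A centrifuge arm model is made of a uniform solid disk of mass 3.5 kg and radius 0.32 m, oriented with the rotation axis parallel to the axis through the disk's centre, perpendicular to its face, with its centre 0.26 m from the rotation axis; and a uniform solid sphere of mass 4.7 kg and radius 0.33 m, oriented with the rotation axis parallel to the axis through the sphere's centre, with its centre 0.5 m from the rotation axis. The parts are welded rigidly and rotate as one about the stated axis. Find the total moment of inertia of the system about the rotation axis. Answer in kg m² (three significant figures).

Solid disk: I_cm = (1/2)MR² = (1/2)(3.5)(0.32)² = 0.1792 kg m²; centre at d = 0.26 m, so I = I_cm + Md² gives I = 0.1792 + (3.5)(0.26)² = 0.4158 kg m².
Solid sphere: I_cm = (2/5)MR² = (2/5)(4.7)(0.33)² = 0.20473 kg m²; centre at d = 0.5 m, so I = I_cm + Md² gives I = 0.20473 + (4.7)(0.5)² = 1.3797 kg m².
Total I = 0.4158 + 1.3797 = 1.7955 kg m².

1.80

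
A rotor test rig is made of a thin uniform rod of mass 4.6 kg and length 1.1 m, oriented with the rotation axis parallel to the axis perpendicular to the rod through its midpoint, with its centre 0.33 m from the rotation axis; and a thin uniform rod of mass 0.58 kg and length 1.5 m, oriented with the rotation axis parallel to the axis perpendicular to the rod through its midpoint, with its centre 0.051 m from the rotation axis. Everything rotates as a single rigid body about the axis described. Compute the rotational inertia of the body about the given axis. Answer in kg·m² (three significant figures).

1.08

Thin rod: I_cm = (1/12)ML² = (1/12)(4.6)(1.1)² = 0.46383 kg·m²; centre at d = 0.33 m, so I = I_cm + Md² gives I = 0.46383 + (4.6)(0.33)² = 0.96477 kg·m².
Thin rod: I_cm = (1/12)ML² = (1/12)(0.58)(1.5)² = 0.10875 kg·m²; centre at d = 0.051 m, so I = I_cm + Md² gives I = 0.10875 + (0.58)(0.051)² = 0.11026 kg·m².
Total I = 0.96477 + 0.11026 = 1.075 kg·m².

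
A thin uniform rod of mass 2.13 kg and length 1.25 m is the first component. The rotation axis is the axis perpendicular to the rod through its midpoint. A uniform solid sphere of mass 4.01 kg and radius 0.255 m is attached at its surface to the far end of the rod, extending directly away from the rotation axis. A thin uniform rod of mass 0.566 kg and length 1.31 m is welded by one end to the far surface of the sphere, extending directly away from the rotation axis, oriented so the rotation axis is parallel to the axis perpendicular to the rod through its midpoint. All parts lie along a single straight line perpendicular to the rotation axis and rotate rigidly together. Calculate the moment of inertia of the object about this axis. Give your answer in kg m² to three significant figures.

Thin rod: I_cm = (1/12)ML² = (1/12)(2.13)(1.25)² = 0.27734 kg m²; axis through the centre, so I = 0.27734 kg m².
Solid sphere: I_cm = (2/5)MR² = (2/5)(4.01)(0.255)² = 0.1043 kg m²; centre at d = 0.625 + 0.255 = 0.88 m, so I = I_cm + Md² gives I = 0.1043 + (4.01)(0.88)² = 3.2096 kg m².
Thin rod: I_cm = (1/12)ML² = (1/12)(0.566)(1.31)² = 0.080943 kg m²; centre at d = 0.625 + 0.255 + 0.255 + 0.655 = 1.79 m, so I = I_cm + Md² gives I = 0.080943 + (0.566)(1.79)² = 1.8945 kg m².
Total I = 0.27734 + 3.2096 + 1.8945 = 5.3815 kg m².

5.38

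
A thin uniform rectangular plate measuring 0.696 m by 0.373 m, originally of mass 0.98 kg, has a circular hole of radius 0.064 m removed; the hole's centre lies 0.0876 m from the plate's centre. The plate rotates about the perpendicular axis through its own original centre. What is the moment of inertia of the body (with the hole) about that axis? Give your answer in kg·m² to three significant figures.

0.0505

Unpierced body about its centre: I₀ = (1/12)M(a²+b²) = (1/12)(0.98)[(0.696)² + (0.373)²] = 0.050923 kg·m².
The removed disk has mass m = M·πr²/(ab) = (0.98)·π(0.064)²/(0.696·0.373) = 0.048576 kg (same uniform areal density).
Its moment of inertia about the rotation axis (parallel-axis theorem): I_hole = (1/2)mr² + md² = (1/2)(0.048576)(0.064)² + (0.048576)(0.0876)² = 0.00047224 kg·m².
Treating the hole as negative mass, I = I₀ − I_hole = 0.050923 − 0.00047224 = 0.050451 kg·m².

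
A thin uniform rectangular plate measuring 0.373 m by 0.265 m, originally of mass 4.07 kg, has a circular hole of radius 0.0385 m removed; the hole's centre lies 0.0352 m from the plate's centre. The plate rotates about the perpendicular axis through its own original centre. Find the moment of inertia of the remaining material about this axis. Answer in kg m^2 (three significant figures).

0.0706

Unpierced body about its centre: I₀ = (1/12)M(a²+b²) = (1/12)(4.07)[(0.373)² + (0.265)²] = 0.071006 kg m^2.
The removed disk has mass m = M·πr²/(ab) = (4.07)·π(0.0385)²/(0.373·0.265) = 0.19174 kg (same uniform areal density).
Its moment of inertia about the rotation axis (parallel-axis theorem): I_hole = (1/2)mr² + md² = (1/2)(0.19174)(0.0385)² + (0.19174)(0.0352)² = 0.00037968 kg m^2.
Treating the hole as negative mass, I = I₀ − I_hole = 0.071006 − 0.00037968 = 0.070626 kg m^2.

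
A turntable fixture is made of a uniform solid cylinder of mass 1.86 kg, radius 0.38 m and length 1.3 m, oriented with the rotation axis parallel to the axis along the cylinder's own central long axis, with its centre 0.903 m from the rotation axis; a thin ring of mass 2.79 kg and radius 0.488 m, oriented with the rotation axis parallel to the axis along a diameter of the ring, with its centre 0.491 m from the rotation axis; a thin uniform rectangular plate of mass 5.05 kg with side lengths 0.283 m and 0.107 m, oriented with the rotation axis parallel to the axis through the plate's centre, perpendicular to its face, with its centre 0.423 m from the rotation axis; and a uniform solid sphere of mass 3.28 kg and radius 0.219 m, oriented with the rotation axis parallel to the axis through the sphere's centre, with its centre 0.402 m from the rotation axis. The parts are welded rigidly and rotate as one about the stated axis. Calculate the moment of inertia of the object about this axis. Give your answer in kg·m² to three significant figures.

Solid cylinder: I_cm = (1/2)MR² = (1/2)(1.86)(0.38)² = 0.13429 kg·m²; centre at d = 0.903 m, so the parallel axis theorem gives I = 0.13429 + (1.86)(0.903)² = 1.651 kg·m².
Thin ring: I_cm = (1/2)MR² = (1/2)(2.79)(0.488)² = 0.33221 kg·m²; centre at d = 0.491 m, so the parallel axis theorem gives I = 0.33221 + (2.79)(0.491)² = 1.0048 kg·m².
Rectangular plate: I_cm = (1/12)M(a²+b²) = (1/12)(5.05)[(0.283)² + (0.107)²] = 0.038522 kg·m²; centre at d = 0.423 m, so the parallel axis theorem gives I = 0.038522 + (5.05)(0.423)² = 0.94211 kg·m².
Solid sphere: I_cm = (2/5)MR² = (2/5)(3.28)(0.219)² = 0.062925 kg·m²; centre at d = 0.402 m, so the parallel axis theorem gives I = 0.062925 + (3.28)(0.402)² = 0.59299 kg·m².
Total I = 1.651 + 1.0048 + 0.94211 + 0.59299 = 4.1909 kg·m².

4.19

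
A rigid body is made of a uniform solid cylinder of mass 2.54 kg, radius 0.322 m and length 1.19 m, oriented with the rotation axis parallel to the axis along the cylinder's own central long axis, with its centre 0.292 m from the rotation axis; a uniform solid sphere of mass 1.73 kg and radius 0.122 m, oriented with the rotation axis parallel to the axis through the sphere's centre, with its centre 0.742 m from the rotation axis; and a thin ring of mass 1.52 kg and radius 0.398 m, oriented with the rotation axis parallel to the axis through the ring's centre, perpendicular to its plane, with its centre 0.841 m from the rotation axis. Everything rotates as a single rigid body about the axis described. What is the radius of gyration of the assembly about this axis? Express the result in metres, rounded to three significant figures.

0.674

Solid cylinder: I_cm = (1/2)MR² = (1/2)(2.54)(0.322)² = 0.13168 kg m^2; centre at d = 0.292 m, so the parallel axis theorem gives I = 0.13168 + (2.54)(0.292)² = 0.34825 kg m^2.
Solid sphere: I_cm = (2/5)MR² = (2/5)(1.73)(0.122)² = 0.0103 kg m^2; centre at d = 0.742 m, so the parallel axis theorem gives I = 0.0103 + (1.73)(0.742)² = 0.96278 kg m^2.
Thin ring: I_cm = MR² = (1.52)(0.398)² = 0.24077 kg m^2; centre at d = 0.841 m, so the parallel axis theorem gives I = 0.24077 + (1.52)(0.841)² = 1.3158 kg m^2.
Total I = 2.6269 kg m^2; total mass M = 5.79 kg.
k = √(I/M) = √(2.6269/5.79) = 0.67357 m.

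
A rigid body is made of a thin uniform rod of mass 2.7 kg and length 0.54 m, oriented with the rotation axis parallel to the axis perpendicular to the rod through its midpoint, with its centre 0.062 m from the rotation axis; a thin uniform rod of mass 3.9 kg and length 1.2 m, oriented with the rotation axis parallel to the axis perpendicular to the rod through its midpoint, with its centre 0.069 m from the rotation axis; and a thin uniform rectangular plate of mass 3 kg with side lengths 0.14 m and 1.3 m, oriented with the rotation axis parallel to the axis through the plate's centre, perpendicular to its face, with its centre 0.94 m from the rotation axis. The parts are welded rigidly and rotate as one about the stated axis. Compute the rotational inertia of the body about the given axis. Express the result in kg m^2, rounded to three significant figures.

3.64

Thin rod: I_cm = (1/12)ML² = (1/12)(2.7)(0.54)² = 0.06561 kg m^2; centre at d = 0.062 m, so I = I_cm + Md² gives I = 0.06561 + (2.7)(0.062)² = 0.075989 kg m^2.
Thin rod: I_cm = (1/12)ML² = (1/12)(3.9)(1.2)² = 0.468 kg m^2; centre at d = 0.069 m, so I = I_cm + Md² gives I = 0.468 + (3.9)(0.069)² = 0.48657 kg m^2.
Rectangular plate: I_cm = (1/12)M(a²+b²) = (1/12)(3)[(0.14)² + (1.3)²] = 0.4274 kg m^2; centre at d = 0.94 m, so I = I_cm + Md² gives I = 0.4274 + (3)(0.94)² = 3.0782 kg m^2.
Total I = 0.075989 + 0.48657 + 3.0782 = 3.6408 kg m^2.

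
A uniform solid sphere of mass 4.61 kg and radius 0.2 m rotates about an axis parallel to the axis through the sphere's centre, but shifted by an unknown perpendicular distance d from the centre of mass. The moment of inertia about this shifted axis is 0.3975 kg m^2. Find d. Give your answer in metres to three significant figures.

About the centre-of-mass axis, I_cm = (2/5)MR² = (2/5)(4.61)(0.2)² = 0.07376 kg m^2.
Parallel axis theorem: I = I_cm + Md², so Md² = 0.3975 − 0.07376 = 0.32374 kg m^2.
d = √(0.32374 / 4.61) = 0.265 m.

0.265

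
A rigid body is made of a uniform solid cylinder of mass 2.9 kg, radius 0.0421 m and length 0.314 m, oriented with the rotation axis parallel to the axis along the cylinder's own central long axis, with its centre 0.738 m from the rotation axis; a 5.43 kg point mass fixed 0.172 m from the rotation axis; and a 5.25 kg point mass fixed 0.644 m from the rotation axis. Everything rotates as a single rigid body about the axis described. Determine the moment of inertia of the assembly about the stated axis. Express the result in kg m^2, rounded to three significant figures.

3.92

Solid cylinder: I_cm = (1/2)MR² = (1/2)(2.9)(0.0421)² = 0.00257 kg m^2; centre at d = 0.738 m, so the parallel axis theorem gives I = 0.00257 + (2.9)(0.738)² = 1.582 kg m^2.
Point mass: I_cm = 0; centre at d = 0.172 m, so the parallel axis theorem gives I = 0 + (5.43)(0.172)² = 0.16064 kg m^2.
Point mass: I_cm = 0; centre at d = 0.644 m, so the parallel axis theorem gives I = 0 + (5.25)(0.644)² = 2.1774 kg m^2.
Total I = 1.582 + 0.16064 + 2.1774 = 3.92 kg m^2.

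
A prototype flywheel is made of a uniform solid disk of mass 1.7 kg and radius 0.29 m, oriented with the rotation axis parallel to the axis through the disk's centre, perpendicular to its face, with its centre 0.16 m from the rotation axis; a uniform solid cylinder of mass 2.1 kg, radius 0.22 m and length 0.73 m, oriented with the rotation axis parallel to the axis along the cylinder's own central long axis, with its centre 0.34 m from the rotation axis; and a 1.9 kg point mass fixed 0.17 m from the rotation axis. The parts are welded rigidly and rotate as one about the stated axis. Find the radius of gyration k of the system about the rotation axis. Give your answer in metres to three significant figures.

0.285

Solid disk: I_cm = (1/2)MR² = (1/2)(1.7)(0.29)² = 0.071485 kg·m²; centre at d = 0.16 m, so I = I_cm + Md² gives I = 0.071485 + (1.7)(0.16)² = 0.115 kg·m².
Solid cylinder: I_cm = (1/2)MR² = (1/2)(2.1)(0.22)² = 0.05082 kg·m²; centre at d = 0.34 m, so I = I_cm + Md² gives I = 0.05082 + (2.1)(0.34)² = 0.29358 kg·m².
Point mass: I_cm = 0; centre at d = 0.17 m, so I = I_cm + Md² gives I = 0 + (1.9)(0.17)² = 0.05491 kg·m².
Total I = 0.4635 kg·m²; total mass M = 5.7 kg.
k = √(I/M) = √(0.4635/5.7) = 0.28516 m.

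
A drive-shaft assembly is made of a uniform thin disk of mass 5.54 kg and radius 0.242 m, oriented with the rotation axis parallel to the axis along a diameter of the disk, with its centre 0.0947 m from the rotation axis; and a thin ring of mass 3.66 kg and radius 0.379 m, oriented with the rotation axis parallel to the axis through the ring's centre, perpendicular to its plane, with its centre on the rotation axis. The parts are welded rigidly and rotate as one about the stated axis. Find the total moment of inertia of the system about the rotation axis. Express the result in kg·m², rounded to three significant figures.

Thin disk: I_cm = (1/4)MR² = (1/4)(5.54)(0.242)² = 0.081111 kg·m²; centre at d = 0.0947 m, so I = I_cm + Md² gives I = 0.081111 + (5.54)(0.0947)² = 0.13079 kg·m².
Thin ring: I_cm = MR² = (3.66)(0.379)² = 0.52573 kg·m²; axis through the centre, so I = 0.52573 kg·m².
Total I = 0.13079 + 0.52573 = 0.65652 kg·m².

0.657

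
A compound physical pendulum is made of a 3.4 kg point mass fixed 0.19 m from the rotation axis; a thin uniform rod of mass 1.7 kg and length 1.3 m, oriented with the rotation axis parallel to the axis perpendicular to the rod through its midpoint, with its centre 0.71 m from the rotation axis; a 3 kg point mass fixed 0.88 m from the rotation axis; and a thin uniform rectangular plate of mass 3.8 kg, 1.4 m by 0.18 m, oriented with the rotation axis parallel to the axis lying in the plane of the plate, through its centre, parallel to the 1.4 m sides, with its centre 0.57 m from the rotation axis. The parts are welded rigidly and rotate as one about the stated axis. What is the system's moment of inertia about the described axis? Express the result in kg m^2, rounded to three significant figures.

Point mass: I_cm = 0; centre at d = 0.19 m, so the parallel axis theorem gives I = 0 + (3.4)(0.19)² = 0.12274 kg m^2.
Thin rod: I_cm = (1/12)ML² = (1/12)(1.7)(1.3)² = 0.23942 kg m^2; centre at d = 0.71 m, so the parallel axis theorem gives I = 0.23942 + (1.7)(0.71)² = 1.0964 kg m^2.
Point mass: I_cm = 0; centre at d = 0.88 m, so the parallel axis theorem gives I = 0 + (3)(0.88)² = 2.3232 kg m^2.
Rectangular plate: I_cm = (1/12)Mb² = (1/12)(3.8)(0.18)² = 0.01026 kg m^2; centre at d = 0.57 m, so the parallel axis theorem gives I = 0.01026 + (3.8)(0.57)² = 1.2449 kg m^2.
Total I = 0.12274 + 1.0964 + 2.3232 + 1.2449 = 4.7872 kg m^2.

4.79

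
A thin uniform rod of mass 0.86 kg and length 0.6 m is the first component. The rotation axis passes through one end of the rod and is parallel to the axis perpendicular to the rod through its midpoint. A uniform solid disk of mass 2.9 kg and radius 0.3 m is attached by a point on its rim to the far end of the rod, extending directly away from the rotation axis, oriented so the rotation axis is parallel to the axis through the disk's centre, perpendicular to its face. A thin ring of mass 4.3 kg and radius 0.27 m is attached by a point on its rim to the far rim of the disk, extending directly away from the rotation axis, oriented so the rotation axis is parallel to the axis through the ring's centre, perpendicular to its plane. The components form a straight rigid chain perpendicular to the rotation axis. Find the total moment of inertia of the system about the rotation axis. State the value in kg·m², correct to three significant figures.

Thin rod: I_cm = (1/12)ML² = (1/12)(0.86)(0.6)² = 0.0258 kg·m²; centre at d = 0.3 m, so I = I_cm + Md² gives I = 0.0258 + (0.86)(0.3)² = 0.1032 kg·m².
Solid disk: I_cm = (1/2)MR² = (1/2)(2.9)(0.3)² = 0.1305 kg·m²; centre at d = 0.3 + 0.3 + 0.3 = 0.9 m, so I = I_cm + Md² gives I = 0.1305 + (2.9)(0.9)² = 2.4795 kg·m².
Thin ring: I_cm = MR² = (4.3)(0.27)² = 0.31347 kg·m²; centre at d = 0.3 + 0.3 + 0.3 + 0.3 + 0.27 = 1.47 m, so I = I_cm + Md² gives I = 0.31347 + (4.3)(1.47)² = 9.6053 kg·m².
Total I = 0.1032 + 2.4795 + 9.6053 = 12.188 kg·m².

12.2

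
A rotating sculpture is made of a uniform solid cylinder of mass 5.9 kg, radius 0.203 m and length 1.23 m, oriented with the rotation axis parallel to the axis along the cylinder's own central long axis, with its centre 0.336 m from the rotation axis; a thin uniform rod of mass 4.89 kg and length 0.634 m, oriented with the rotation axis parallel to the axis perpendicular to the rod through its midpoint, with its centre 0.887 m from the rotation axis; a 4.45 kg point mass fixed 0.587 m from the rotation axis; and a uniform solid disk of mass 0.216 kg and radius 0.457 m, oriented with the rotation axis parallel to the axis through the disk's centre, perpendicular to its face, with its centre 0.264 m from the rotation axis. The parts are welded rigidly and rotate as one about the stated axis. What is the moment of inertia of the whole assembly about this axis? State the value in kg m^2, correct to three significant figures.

6.37

Solid cylinder: I_cm = (1/2)MR² = (1/2)(5.9)(0.203)² = 0.12157 kg m^2; centre at d = 0.336 m, so the parallel axis theorem gives I = 0.12157 + (5.9)(0.336)² = 0.78765 kg m^2.
Thin rod: I_cm = (1/12)ML² = (1/12)(4.89)(0.634)² = 0.1638 kg m^2; centre at d = 0.887 m, so the parallel axis theorem gives I = 0.1638 + (4.89)(0.887)² = 4.0111 kg m^2.
Point mass: I_cm = 0; centre at d = 0.587 m, so the parallel axis theorem gives I = 0 + (4.45)(0.587)² = 1.5333 kg m^2.
Solid disk: I_cm = (1/2)MR² = (1/2)(0.216)(0.457)² = 0.022556 kg m^2; centre at d = 0.264 m, so the parallel axis theorem gives I = 0.022556 + (0.216)(0.264)² = 0.03761 kg m^2.
Total I = 0.78765 + 4.0111 + 1.5333 + 0.03761 = 6.3697 kg m^2.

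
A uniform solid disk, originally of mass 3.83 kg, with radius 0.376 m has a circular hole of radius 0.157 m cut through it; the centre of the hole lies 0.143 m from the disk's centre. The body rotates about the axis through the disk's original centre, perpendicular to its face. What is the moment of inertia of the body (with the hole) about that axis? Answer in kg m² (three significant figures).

Unpierced body about its centre: I₀ = (1/2)MR² = (1/2)(3.83)(0.376)² = 0.27074 kg m².
The removed disk has mass m = M·(r/R)² = (3.83)(0.157/0.376)² = 0.66776 kg (same uniform areal density).
Its moment of inertia about the rotation axis (parallel-axis theorem): I_hole = (1/2)mr² + md² = (1/2)(0.66776)(0.157)² + (0.66776)(0.143)² = 0.021885 kg m².
Treating the hole as negative mass, I = I₀ − I_hole = 0.27074 − 0.021885 = 0.24885 kg m².

0.249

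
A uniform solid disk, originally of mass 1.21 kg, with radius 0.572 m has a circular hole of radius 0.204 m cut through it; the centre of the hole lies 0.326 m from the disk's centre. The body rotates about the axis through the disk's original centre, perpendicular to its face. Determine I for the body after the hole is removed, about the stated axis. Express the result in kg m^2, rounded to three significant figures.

Unpierced body about its centre: I₀ = (1/2)MR² = (1/2)(1.21)(0.572)² = 0.19795 kg m^2.
The removed disk has mass m = M·(r/R)² = (1.21)(0.204/0.572)² = 0.15391 kg (same uniform areal density).
Its moment of inertia about the rotation axis (parallel-axis theorem): I_hole = (1/2)mr² + md² = (1/2)(0.15391)(0.204)² + (0.15391)(0.326)² = 0.019559 kg m^2.
Treating the hole as negative mass, I = I₀ − I_hole = 0.19795 − 0.019559 = 0.17839 kg m^2.

0.178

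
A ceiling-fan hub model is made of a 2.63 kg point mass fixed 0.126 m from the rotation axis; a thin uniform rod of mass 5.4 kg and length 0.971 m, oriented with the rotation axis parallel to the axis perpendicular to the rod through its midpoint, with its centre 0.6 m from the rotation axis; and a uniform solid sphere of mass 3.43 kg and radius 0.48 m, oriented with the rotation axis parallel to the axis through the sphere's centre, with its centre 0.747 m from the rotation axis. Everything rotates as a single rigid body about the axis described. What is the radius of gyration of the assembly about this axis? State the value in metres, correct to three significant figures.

Point mass: I_cm = 0; centre at d = 0.126 m, so I = I_cm + Md² gives I = 0 + (2.63)(0.126)² = 0.041754 kg m².
Thin rod: I_cm = (1/12)ML² = (1/12)(5.4)(0.971)² = 0.42428 kg m²; centre at d = 0.6 m, so I = I_cm + Md² gives I = 0.42428 + (5.4)(0.6)² = 2.3683 kg m².
Solid sphere: I_cm = (2/5)MR² = (2/5)(3.43)(0.48)² = 0.31611 kg m²; centre at d = 0.747 m, so I = I_cm + Md² gives I = 0.31611 + (3.43)(0.747)² = 2.2301 kg m².
Total I = 4.6401 kg m²; total mass M = 11.46 kg.
k = √(I/M) = √(4.6401/11.46) = 0.63631 m.

0.636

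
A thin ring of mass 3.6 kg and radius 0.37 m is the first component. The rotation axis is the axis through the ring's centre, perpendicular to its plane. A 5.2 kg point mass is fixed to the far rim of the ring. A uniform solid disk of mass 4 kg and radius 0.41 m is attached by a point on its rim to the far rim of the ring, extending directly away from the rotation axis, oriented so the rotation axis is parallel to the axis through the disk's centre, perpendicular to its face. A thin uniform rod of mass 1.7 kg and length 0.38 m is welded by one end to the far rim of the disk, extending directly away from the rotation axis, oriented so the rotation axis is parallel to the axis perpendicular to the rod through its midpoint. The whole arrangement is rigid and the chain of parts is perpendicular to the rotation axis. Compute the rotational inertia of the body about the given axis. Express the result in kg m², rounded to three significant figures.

Thin ring: I_cm = MR² = (3.6)(0.37)² = 0.49284 kg m²; axis through the centre, so I = 0.49284 kg m².
Point mass: I_cm = 0; centre at d = 0.37 m, so the parallel axis theorem gives I = 0 + (5.2)(0.37)² = 0.71188 kg m².
Solid disk: I_cm = (1/2)MR² = (1/2)(4)(0.41)² = 0.3362 kg m²; centre at d = 0.37 + 0.41 = 0.78 m, so the parallel axis theorem gives I = 0.3362 + (4)(0.78)² = 2.7698 kg m².
Thin rod: I_cm = (1/12)ML² = (1/12)(1.7)(0.38)² = 0.020457 kg m²; centre at d = 0.37 + 0.41 + 0.41 + 0.19 = 1.38 m, so the parallel axis theorem gives I = 0.020457 + (1.7)(1.38)² = 3.2579 kg m².
Total I = 0.49284 + 0.71188 + 2.7698 + 3.2579 = 7.2325 kg m².

7.23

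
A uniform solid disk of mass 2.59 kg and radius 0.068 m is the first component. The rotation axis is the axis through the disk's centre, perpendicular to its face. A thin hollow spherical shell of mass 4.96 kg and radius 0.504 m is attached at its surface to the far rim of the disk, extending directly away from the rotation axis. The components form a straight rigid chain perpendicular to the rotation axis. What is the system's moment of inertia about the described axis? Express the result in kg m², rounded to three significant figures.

Solid disk: I_cm = (1/2)MR² = (1/2)(2.59)(0.068)² = 0.0059881 kg m²; axis through the centre, so I = 0.0059881 kg m².
Spherical shell: I_cm = (2/3)MR² = (2/3)(4.96)(0.504)² = 0.83995 kg m²; centre at d = 0.068 + 0.504 = 0.572 m, so I = I_cm + Md² gives I = 0.83995 + (4.96)(0.572)² = 2.4628 kg m².
Total I = 0.0059881 + 2.4628 = 2.4688 kg m².

2.47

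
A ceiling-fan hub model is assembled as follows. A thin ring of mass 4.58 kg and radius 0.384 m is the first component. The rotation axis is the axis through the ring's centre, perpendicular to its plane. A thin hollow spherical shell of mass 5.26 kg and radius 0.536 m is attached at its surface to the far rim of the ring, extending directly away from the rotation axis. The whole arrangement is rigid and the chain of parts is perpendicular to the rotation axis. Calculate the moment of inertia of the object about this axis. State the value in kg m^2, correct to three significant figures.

6.13

Thin ring: I_cm = MR² = (4.58)(0.384)² = 0.67535 kg m^2; axis through the centre, so I = 0.67535 kg m^2.
Spherical shell: I_cm = (2/3)MR² = (2/3)(5.26)(0.536)² = 1.0075 kg m^2; centre at d = 0.384 + 0.536 = 0.92 m, so the parallel axis theorem gives I = 1.0075 + (5.26)(0.92)² = 5.4595 kg m^2.
Total I = 0.67535 + 5.4595 = 6.1349 kg m^2.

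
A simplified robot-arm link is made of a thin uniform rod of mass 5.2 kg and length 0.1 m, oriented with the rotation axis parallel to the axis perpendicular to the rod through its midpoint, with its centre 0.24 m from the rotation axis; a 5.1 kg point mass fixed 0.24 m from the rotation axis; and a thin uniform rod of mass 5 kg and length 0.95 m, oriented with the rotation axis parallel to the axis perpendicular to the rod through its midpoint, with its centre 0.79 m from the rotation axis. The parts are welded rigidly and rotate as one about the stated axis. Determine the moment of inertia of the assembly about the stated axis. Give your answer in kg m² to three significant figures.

4.09

Thin rod: I_cm = (1/12)ML² = (1/12)(5.2)(0.1)² = 0.0043333 kg m²; centre at d = 0.24 m, so I = I_cm + Md² gives I = 0.0043333 + (5.2)(0.24)² = 0.30385 kg m².
Point mass: I_cm = 0; centre at d = 0.24 m, so I = I_cm + Md² gives I = 0 + (5.1)(0.24)² = 0.29376 kg m².
Thin rod: I_cm = (1/12)ML² = (1/12)(5)(0.95)² = 0.37604 kg m²; centre at d = 0.79 m, so I = I_cm + Md² gives I = 0.37604 + (5)(0.79)² = 3.4965 kg m².
Total I = 0.30385 + 0.29376 + 3.4965 = 4.0942 kg m².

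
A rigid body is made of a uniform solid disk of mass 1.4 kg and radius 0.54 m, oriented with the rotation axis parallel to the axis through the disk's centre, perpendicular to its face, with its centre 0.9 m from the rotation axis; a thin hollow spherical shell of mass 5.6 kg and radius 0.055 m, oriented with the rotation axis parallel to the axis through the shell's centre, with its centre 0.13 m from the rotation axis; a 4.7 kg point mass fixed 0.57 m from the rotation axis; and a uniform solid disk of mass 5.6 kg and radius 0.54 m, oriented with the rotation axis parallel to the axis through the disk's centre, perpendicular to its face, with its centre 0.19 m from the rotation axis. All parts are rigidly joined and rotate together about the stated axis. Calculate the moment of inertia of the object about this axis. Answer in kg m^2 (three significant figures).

Solid disk: I_cm = (1/2)MR² = (1/2)(1.4)(0.54)² = 0.20412 kg m^2; centre at d = 0.9 m, so I = I_cm + Md² gives I = 0.20412 + (1.4)(0.9)² = 1.3381 kg m^2.
Spherical shell: I_cm = (2/3)MR² = (2/3)(5.6)(0.055)² = 0.011293 kg m^2; centre at d = 0.13 m, so I = I_cm + Md² gives I = 0.011293 + (5.6)(0.13)² = 0.10593 kg m^2.
Point mass: I_cm = 0; centre at d = 0.57 m, so I = I_cm + Md² gives I = 0 + (4.7)(0.57)² = 1.527 kg m^2.
Solid disk: I_cm = (1/2)MR² = (1/2)(5.6)(0.54)² = 0.81648 kg m^2; centre at d = 0.19 m, so I = I_cm + Md² gives I = 0.81648 + (5.6)(0.19)² = 1.0186 kg m^2.
Total I = 1.3381 + 0.10593 + 1.527 + 1.0186 = 3.9897 kg m^2.

3.99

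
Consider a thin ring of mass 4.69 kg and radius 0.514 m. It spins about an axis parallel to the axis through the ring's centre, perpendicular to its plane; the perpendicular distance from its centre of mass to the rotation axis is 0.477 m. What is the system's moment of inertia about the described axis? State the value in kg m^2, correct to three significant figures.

2.31

I_cm = MR² = (4.69)(0.514)² = 1.2391 kg m^2; centre at d = 0.477 m, so I = I_cm + Md² gives I = 1.2391 + (4.69)(0.477)² = 2.3062 kg m^2.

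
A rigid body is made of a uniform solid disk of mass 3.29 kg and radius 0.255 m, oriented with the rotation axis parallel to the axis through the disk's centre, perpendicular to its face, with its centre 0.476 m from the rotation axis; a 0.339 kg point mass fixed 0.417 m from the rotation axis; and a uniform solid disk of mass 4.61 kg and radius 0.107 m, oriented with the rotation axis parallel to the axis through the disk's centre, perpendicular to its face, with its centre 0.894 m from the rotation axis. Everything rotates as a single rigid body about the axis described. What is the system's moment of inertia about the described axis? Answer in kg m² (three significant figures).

4.62

Solid disk: I_cm = (1/2)MR² = (1/2)(3.29)(0.255)² = 0.10697 kg m²; centre at d = 0.476 m, so the parallel axis theorem gives I = 0.10697 + (3.29)(0.476)² = 0.8524 kg m².
Point mass: I_cm = 0; centre at d = 0.417 m, so the parallel axis theorem gives I = 0 + (0.339)(0.417)² = 0.058948 kg m².
Solid disk: I_cm = (1/2)MR² = (1/2)(4.61)(0.107)² = 0.02639 kg m²; centre at d = 0.894 m, so the parallel axis theorem gives I = 0.02639 + (4.61)(0.894)² = 3.7109 kg m².
Total I = 0.8524 + 0.058948 + 3.7109 = 4.6222 kg m².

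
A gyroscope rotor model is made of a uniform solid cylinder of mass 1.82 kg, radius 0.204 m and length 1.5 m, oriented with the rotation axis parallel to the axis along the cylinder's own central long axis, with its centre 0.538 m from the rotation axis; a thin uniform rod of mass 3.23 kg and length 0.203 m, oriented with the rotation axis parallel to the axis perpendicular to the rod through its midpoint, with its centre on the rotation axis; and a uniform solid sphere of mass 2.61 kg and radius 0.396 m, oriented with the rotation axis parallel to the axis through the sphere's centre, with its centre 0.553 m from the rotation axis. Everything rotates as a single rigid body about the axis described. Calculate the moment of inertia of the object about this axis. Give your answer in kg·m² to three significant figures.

1.54

Solid cylinder: I_cm = (1/2)MR² = (1/2)(1.82)(0.204)² = 0.037871 kg·m²; centre at d = 0.538 m, so the parallel axis theorem gives I = 0.037871 + (1.82)(0.538)² = 0.56466 kg·m².
Thin rod: I_cm = (1/12)ML² = (1/12)(3.23)(0.203)² = 0.011092 kg·m²; axis through the centre, so I = 0.011092 kg·m².
Solid sphere: I_cm = (2/5)MR² = (2/5)(2.61)(0.396)² = 0.16372 kg·m²; centre at d = 0.553 m, so the parallel axis theorem gives I = 0.16372 + (2.61)(0.553)² = 0.96188 kg·m².
Total I = 0.56466 + 0.011092 + 0.96188 = 1.5376 kg·m².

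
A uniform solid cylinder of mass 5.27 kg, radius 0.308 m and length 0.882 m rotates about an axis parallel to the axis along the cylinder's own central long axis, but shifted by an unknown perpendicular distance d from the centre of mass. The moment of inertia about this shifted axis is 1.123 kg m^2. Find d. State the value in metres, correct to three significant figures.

0.407

About the centre-of-mass axis, I_cm = (1/2)MR² = (1/2)(5.27)(0.308)² = 0.24997 kg m^2.
Parallel axis theorem: I = I_cm + Md², so Md² = 1.123 − 0.24997 = 0.87303 kg m^2.
d = √(0.87303 / 5.27) = 0.40701 m.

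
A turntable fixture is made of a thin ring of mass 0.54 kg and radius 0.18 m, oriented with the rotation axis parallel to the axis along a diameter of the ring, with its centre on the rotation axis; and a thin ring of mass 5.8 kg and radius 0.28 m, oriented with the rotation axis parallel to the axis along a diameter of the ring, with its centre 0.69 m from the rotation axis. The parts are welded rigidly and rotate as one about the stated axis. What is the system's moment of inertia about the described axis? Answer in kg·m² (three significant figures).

Thin ring: I_cm = (1/2)MR² = (1/2)(0.54)(0.18)² = 0.008748 kg·m²; axis through the centre, so I = 0.008748 kg·m².
Thin ring: I_cm = (1/2)MR² = (1/2)(5.8)(0.28)² = 0.22736 kg·m²; centre at d = 0.69 m, so the parallel axis theorem gives I = 0.22736 + (5.8)(0.69)² = 2.9887 kg·m².
Total I = 0.008748 + 2.9887 = 2.9975 kg·m².

3.00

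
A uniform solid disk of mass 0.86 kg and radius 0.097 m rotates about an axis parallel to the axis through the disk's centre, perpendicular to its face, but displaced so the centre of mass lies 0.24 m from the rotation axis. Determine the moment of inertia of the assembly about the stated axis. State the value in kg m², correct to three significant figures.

0.0536

I_cm = (1/2)MR² = (1/2)(0.86)(0.097)² = 0.0040459 kg m²; centre at d = 0.24 m, so the parallel axis theorem gives I = 0.0040459 + (0.86)(0.24)² = 0.053582 kg m².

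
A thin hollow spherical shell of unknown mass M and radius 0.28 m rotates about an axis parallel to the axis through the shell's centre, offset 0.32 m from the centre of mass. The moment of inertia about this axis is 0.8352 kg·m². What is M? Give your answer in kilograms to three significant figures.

I = I_cm + Md² = (2/3)MR² + Md² = M·[0.666667·(0.28)² + (0.32)²] = M·0.15467.
So M = 0.8352 / 0.15467 = 5.4 kg.

5.40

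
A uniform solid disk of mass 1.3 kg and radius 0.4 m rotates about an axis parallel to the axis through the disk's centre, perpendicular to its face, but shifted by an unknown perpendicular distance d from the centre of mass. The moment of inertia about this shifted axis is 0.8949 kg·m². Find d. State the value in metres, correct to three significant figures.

0.780

About the centre-of-mass axis, I_cm = (1/2)MR² = (1/2)(1.3)(0.4)² = 0.104 kg·m².
Parallel axis theorem: I = I_cm + Md², so Md² = 0.8949 − 0.104 = 0.7909 kg·m².
d = √(0.7909 / 1.3) = 0.77999 m.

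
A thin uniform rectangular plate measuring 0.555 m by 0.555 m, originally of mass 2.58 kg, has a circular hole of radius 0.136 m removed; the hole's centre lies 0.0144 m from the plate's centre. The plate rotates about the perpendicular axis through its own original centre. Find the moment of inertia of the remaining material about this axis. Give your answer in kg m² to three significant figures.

Unpierced body about its centre: I₀ = (1/12)M(a²+b²) = (1/12)(2.58)[(0.555)² + (0.555)²] = 0.13245 kg m².
The removed disk has mass m = M·πr²/(ab) = (2.58)·π(0.136)²/(0.555·0.555) = 0.4867 kg (same uniform areal density).
Its moment of inertia about the rotation axis (parallel-axis theorem): I_hole = (1/2)mr² + md² = (1/2)(0.4867)(0.136)² + (0.4867)(0.0144)² = 0.0046019 kg m².
Treating the hole as negative mass, I = I₀ − I_hole = 0.13245 − 0.0046019 = 0.12785 kg m².

0.128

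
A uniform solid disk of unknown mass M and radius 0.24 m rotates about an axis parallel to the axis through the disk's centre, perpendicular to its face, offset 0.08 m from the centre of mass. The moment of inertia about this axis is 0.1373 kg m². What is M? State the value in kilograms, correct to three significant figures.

I = I_cm + Md² = (1/2)MR² + Md² = M·[0.5·(0.24)² + (0.08)²] = M·0.0352.
So M = 0.1373 / 0.0352 = 3.9006 kg.

3.90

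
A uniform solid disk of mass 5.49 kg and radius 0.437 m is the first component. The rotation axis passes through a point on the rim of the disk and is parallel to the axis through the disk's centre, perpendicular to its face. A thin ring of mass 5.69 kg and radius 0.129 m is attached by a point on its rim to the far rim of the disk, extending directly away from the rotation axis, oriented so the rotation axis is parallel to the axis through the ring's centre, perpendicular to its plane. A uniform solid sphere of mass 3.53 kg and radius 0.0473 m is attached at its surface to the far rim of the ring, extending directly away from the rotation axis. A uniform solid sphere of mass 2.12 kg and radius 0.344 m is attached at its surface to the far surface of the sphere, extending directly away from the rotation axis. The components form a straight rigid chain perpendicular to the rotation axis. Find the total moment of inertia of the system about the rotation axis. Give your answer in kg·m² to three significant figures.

Solid disk: I_cm = (1/2)MR² = (1/2)(5.49)(0.437)² = 0.52421 kg·m²; centre at d = 0.437 m, so the parallel axis theorem gives I = 0.52421 + (5.49)(0.437)² = 1.5726 kg·m².
Thin ring: I_cm = MR² = (5.69)(0.129)² = 0.094687 kg·m²; centre at d = 0.437 + 0.437 + 0.129 = 1.003 m, so the parallel axis theorem gives I = 0.094687 + (5.69)(1.003)² = 5.8189 kg·m².
Solid sphere: I_cm = (2/5)MR² = (2/5)(3.53)(0.0473)² = 0.0031591 kg·m²; centre at d = 0.437 + 0.437 + 0.129 + 0.129 + 0.0473 = 1.1793 m, so the parallel axis theorem gives I = 0.0031591 + (3.53)(1.1793)² = 4.9125 kg·m².
Solid sphere: I_cm = (2/5)MR² = (2/5)(2.12)(0.344)² = 0.10035 kg·m²; centre at d = 0.437 + 0.437 + 0.129 + 0.129 + 0.0473 + 0.0473 + 0.344 = 1.5706 m, so the parallel axis theorem gives I = 0.10035 + (2.12)(1.5706)² = 5.3299 kg·m².
Total I = 1.5726 + 5.8189 + 4.9125 + 5.3299 = 17.634 kg·m².

17.6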